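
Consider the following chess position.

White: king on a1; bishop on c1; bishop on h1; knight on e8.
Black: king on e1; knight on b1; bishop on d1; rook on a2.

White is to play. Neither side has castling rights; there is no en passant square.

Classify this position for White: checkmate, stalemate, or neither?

neither

White to move; white king on a1.
In check: yes, from the black rook on a2.
Legal moves for White: Kxa2, Kxb1.
White is in check but has 2 legal moves → neither.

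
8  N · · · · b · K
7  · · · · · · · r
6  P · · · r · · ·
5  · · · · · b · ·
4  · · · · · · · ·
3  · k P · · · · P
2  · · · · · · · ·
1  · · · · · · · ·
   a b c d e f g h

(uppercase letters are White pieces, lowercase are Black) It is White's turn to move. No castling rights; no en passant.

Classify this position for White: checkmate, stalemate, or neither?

neither

White to move; white king on h8.
In check: yes, from the black rook on h7.
King squares — g7: attacked by Rh7; h7: attacked by Bf5; g8: available.
Legal moves for White: Kg8.
White is in check but has 1 legal move → neither.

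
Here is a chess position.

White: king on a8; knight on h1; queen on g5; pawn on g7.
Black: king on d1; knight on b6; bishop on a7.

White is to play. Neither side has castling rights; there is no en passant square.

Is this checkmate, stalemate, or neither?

White to move; white king on a8.
In check: yes, from the black knight on b6.
King squares — a7: available; b7: available; b8: attacked by Ba7.
Legal moves for White: Kb7, Kxa7.
White is in check but has 2 legal moves → neither.

neither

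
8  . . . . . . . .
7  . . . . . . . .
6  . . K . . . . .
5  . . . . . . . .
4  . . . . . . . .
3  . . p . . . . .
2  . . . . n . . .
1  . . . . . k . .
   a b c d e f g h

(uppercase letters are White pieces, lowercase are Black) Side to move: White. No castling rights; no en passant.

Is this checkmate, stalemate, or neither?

neither

White to move; white king on c6.
In check: no.
Legal moves for White: Kd7, Kc7, Kb7, Kd6, Kb6, Kd5, Kc5, Kb5.
White has 8 legal moves and is not in check → neither.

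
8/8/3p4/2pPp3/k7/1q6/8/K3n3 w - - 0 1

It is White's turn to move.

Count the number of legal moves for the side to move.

0

White to move; king on a1.
In check: no.
Legal moves: none.
Count: 0.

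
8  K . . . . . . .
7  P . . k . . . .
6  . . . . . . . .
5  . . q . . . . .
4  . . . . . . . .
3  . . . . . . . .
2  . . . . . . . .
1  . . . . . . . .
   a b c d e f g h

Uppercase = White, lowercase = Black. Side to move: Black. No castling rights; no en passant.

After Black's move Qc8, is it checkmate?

After Qc8: white king on a8; in check: yes, from the black queen on c8.
King squares — a7: own pawn; b7: attacked by Qc8; b8: attacked by Qc8.
White has no legal moves → checkmate.

yes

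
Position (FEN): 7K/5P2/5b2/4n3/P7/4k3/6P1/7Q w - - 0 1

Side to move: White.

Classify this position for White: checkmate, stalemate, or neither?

neither

White to move; white king on h8.
In check: yes, from the black bishop on f6.
King squares — g7: attacked by Bf6; h7: available; g8: available.
Legal moves for White: Kg8, Kh7.
White is in check but has 2 legal moves → neither.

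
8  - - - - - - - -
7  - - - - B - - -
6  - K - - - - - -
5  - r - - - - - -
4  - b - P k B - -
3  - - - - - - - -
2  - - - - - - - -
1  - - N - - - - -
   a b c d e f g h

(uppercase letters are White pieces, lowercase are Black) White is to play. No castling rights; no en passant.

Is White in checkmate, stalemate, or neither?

neither

White to move; white king on b6.
In check: yes, from the black rook on b5.
King squares — a5: attacked by Bb4; b5: available; c5: attacked by Bb4; a6: available; c6: available; a7: available; b7: attacked by Rb5; c7: available.
Legal moves for White: Kc7, Ka7, Kc6, Ka6, Kxb5.
White is in check but has 5 legal moves → neither.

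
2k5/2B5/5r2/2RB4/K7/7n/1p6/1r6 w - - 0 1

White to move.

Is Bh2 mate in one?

no

After Bh2: black king on c8; in check: yes, from the white rook on c5.
Black has 3 legal replies: Kd8, Kd7, Rc6.
In check but a legal move exists → not checkmate.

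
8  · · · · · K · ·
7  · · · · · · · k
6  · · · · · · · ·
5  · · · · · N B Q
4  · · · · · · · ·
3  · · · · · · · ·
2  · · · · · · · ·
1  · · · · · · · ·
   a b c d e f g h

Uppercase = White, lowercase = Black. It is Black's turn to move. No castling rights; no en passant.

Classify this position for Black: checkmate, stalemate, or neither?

checkmate

Black to move; black king on h7.
In check: yes, from the white queen on h5.
King squares — g6: attacked by Qh5; h6: attacked by Nf5; g7: attacked by Nf5; g8: attacked by Kf8; h8: attacked by Qh5.
Legal moves for Black: none.
In check with no legal moves → checkmate.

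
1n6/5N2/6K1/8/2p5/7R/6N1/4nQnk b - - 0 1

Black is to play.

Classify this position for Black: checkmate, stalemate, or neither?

Black to move; black king on h1.
In check: yes, from the white rook on h3.
King squares — g1: own knight; g2: attacked by Qf1; h2: attacked by Rh3.
Legal moves for Black: none.
In check with no legal moves → checkmate.

checkmate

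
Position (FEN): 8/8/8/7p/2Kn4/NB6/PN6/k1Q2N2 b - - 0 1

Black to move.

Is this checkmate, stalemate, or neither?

checkmate

Black to move; black king on a1.
In check: yes, from the white queen on c1.
King squares — b1: attacked by Qc1; a2: attacked by Bb3; b2: attacked by Qc1.
Legal moves for Black: none.
In check with no legal moves → checkmate.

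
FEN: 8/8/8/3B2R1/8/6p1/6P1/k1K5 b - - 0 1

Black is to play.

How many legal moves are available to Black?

Black to move; king on a1.
In check: no.
Legal moves: none.
Count: 0.

0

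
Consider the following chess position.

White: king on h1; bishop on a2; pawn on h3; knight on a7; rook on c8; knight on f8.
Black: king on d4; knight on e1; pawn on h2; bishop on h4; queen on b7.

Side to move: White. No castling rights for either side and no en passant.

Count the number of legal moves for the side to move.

White to move; king on h1.
In check: yes, from the black queen on b7.
Legal moves: Kxh2, Rc6, Nc6+, Bd5.
Count: 4.

4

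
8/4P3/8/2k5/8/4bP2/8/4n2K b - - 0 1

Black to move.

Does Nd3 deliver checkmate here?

After Nd3: white king on h1; in check: no.
White is not in check, so this cannot be checkmate.

no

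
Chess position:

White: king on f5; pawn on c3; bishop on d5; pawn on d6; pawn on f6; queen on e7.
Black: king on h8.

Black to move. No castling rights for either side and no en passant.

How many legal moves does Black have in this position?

0

Black to move; king on h8.
In check: no.
Legal moves: none.
Count: 0.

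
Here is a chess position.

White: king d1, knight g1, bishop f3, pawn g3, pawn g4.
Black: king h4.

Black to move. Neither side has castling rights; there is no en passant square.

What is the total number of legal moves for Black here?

2

Black to move; king on h4.
In check: yes, from the white pawn on g3.
Legal moves: Kg5, Kxg3.
Count: 2.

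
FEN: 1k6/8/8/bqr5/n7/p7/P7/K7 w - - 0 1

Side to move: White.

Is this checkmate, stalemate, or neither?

stalemate

White to move; white king on a1.
In check: no.
King squares — b1: attacked by Qb5; a2: own pawn; b2: attacked by Pa3.
Legal moves for White: none.
Not in check and no legal moves → stalemate.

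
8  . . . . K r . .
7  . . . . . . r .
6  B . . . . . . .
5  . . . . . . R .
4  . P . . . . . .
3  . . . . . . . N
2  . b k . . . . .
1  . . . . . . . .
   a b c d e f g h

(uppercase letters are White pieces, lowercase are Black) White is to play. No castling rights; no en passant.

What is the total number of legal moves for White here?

White to move; king on e8.
In check: yes, from the black rook on f8.
Legal moves: Kxf8.
Count: 1.

1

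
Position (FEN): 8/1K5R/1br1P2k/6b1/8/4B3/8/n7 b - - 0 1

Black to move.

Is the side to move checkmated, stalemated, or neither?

Black to move; black king on h6.
In check: yes, from the white rook on h7.
King squares — g5: own bishop; h5: attacked by Rh7; g6: available; g7: attacked by Rh7; h7: available.
Legal moves for Black: Kxh7, Kg6.
Black is in check but has 2 legal moves → neither.

neither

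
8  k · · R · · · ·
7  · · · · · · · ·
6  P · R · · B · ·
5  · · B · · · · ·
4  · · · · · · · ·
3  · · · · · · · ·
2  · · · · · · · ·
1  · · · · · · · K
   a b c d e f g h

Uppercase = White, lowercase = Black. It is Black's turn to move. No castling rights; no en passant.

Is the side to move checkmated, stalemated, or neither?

Black to move; black king on a8.
In check: yes, from the white rook on d8.
King squares — a7: attacked by Bc5; b7: attacked by Pa6; b8: attacked by Rd8.
Legal moves for Black: none.
In check with no legal moves → checkmate.

checkmate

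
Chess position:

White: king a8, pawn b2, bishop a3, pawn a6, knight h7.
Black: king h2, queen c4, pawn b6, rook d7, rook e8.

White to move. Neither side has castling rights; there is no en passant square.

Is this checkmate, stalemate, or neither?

White to move; white king on a8.
In check: yes, from the black rook on e8.
King squares — a7: attacked by Rd7; b7: attacked by Rd7; b8: attacked by Re8.
Legal moves for White: none.
In check with no legal moves → checkmate.

checkmate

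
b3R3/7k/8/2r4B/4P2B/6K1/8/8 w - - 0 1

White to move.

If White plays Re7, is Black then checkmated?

no

After Re7: black king on h7; in check: yes, from the white rook on e7.
Black has 3 legal replies: Kh8, Kg8, Kh6.
In check but a legal move exists → not checkmate.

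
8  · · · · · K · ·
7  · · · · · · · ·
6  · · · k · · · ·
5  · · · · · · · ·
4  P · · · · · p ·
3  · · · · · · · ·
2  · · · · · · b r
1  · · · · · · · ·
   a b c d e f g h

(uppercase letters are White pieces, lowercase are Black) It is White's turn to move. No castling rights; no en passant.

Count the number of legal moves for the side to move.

5

White to move; king on f8.
In check: no.
Legal moves: Kg8, Ke8, Kg7, Kf7, a5.
Count: 5.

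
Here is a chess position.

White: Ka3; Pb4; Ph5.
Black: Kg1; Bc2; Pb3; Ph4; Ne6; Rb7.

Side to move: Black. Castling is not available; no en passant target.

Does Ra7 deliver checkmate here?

After Ra7: white king on a3; in check: yes, from the black rook on a7.
White has 1 legal reply: Kb2.
In check but a legal move exists → not checkmate.

no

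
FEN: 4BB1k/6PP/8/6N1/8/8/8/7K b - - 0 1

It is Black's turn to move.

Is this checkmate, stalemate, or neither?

Black to move; black king on h8.
In check: yes, from the white pawn on g7.
King squares — g7: attacked by Bf8; h7: attacked by Ng5; g8: attacked by Ph7.
Legal moves for Black: none.
In check with no legal moves → checkmate.

checkmate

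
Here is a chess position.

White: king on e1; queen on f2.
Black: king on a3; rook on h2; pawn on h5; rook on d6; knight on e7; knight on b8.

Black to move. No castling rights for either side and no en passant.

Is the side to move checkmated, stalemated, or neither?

Black to move; black king on a3.
In check: no.
Legal moves for Black include: Nd7, Nbc6, Na6, Ng8, Nc8, Ng6, Nec6, Nf5, Nd5, Rd8, Rd7, Rh6, Rg6, Rf6, Re6+, Rc6, Rb6, Ra6, ... (list truncated; more exist).
Black has legal moves and is not in check → neither.

neither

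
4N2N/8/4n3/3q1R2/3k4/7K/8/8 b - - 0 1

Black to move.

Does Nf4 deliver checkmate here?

no

After Nf4: white king on h3; in check: yes, from the black knight on f4.
White has 5 legal replies: Kh4, Kg4, Kg3, Kh2, Rxf4+.
In check but a legal move exists → not checkmate.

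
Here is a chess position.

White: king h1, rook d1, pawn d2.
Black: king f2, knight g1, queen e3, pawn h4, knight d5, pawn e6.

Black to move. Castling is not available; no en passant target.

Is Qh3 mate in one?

After Qh3: white king on h1; in check: yes, from the black queen on h3.
King squares — g1: attacked by Kf2; g2: attacked by Kf2; h2: attacked by Qh3.
White has no legal moves → checkmate.

yes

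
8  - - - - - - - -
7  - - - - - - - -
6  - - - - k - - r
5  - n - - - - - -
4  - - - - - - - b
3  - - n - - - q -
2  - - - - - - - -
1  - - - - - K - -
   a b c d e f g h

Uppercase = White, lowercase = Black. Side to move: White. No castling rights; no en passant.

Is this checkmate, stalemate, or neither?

White to move; white king on f1.
In check: no.
King squares — e1: attacked by Qg3; g1: attacked by Qg3; e2: attacked by Nc3; f2: attacked by Qg3; g2: attacked by Qg3.
Legal moves for White: none.
Not in check and no legal moves → stalemate.

stalemate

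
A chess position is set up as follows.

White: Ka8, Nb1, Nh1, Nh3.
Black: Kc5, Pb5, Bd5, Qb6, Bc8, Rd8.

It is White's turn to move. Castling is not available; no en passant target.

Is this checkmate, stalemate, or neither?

White to move; white king on a8.
In check: yes, from the black bishop on d5.
King squares — a7: attacked by Qb6; b7: attacked by Bd5; b8: attacked by Qb6.
Legal moves for White: none.
In check with no legal moves → checkmate.

checkmate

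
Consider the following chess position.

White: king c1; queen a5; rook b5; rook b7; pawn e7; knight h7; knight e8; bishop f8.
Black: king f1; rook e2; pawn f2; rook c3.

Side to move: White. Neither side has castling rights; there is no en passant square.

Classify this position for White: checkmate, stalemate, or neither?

neither

White to move; white king on c1.
In check: yes, from the black rook on c3.
King squares — b1: available; d1: available; b2: attacked by Re2; c2: attacked by Re2; d2: attacked by Re2.
Legal moves for White: Kd1, Kb1, Qxc3.
White is in check but has 3 legal moves → neither.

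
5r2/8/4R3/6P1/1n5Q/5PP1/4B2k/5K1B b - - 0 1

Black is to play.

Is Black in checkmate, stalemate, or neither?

checkmate

Black to move; black king on h2.
In check: yes, from the white queen on h4.
King squares — g1: attacked by Kf1; h1: attacked by Qh4; g2: attacked by Kf1; g3: attacked by Qh4; h3: attacked by Qh4.
Legal moves for Black: none.
In check with no legal moves → checkmate.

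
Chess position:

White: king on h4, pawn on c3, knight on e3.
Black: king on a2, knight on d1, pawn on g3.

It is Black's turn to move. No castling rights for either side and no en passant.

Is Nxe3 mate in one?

no

After Nxe3: white king on h4; in check: no.
White is not in check, so this cannot be checkmate.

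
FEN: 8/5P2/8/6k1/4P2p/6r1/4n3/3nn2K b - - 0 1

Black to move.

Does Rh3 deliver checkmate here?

After Rh3: white king on h1; in check: yes, from the black rook on h3.
King squares — g1: attacked by Ne2; g2: attacked by Ne1; h2: attacked by Rh3.
White has no legal moves → checkmate.

yes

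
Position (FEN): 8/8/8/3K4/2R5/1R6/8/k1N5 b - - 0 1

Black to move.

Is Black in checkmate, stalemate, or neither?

stalemate

Black to move; black king on a1.
In check: no.
King squares — b1: attacked by Rb3; a2: attacked by Nc1; b2: attacked by Rb3.
Legal moves for Black: none.
Not in check and no legal moves → stalemate.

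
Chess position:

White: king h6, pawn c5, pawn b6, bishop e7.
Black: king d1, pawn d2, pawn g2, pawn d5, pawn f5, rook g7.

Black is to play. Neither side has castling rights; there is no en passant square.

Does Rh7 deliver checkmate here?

no

After Rh7: white king on h6; in check: yes, from the black rook on h7.
White has 3 legal replies: Kxh7, Kg6, Kg5.
In check but a legal move exists → not checkmate.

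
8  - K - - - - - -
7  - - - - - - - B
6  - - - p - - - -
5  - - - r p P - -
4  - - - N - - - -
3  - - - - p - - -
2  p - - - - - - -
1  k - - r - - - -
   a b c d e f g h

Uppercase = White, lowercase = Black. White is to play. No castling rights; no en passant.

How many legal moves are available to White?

15

White to move; king on b8.
In check: no.
Legal moves: Kc8, Ka8, Kc7, Kb7, Ka7, Bg8, Bg6, Ne6, Nc6, Nb5, Nf3, Nb3+, Ne2, Nc2+, f6.
Count: 15.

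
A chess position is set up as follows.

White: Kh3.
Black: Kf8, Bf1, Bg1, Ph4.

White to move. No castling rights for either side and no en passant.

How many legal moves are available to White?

White to move; king on h3.
In check: yes, from the black bishop on f1.
Legal moves: Kxh4, Kg4.
Count: 2.

2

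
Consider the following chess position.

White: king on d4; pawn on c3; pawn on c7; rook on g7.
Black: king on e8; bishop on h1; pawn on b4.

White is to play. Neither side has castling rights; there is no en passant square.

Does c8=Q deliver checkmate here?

After c8=Q: black king on e8; in check: yes, from the white queen on c8.
King squares — d7: attacked by Rg7; e7: attacked by Rg7; f7: attacked by Rg7; d8: attacked by Qc8; f8: attacked by Qc8.
Black has no legal moves → checkmate.

yes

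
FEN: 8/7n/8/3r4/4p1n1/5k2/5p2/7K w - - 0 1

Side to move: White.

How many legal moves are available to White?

White to move; king on h1.
In check: no.
Legal moves: none.
Count: 0.

0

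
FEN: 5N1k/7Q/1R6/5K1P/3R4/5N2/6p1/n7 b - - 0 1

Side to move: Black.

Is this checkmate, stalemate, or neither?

checkmate

Black to move; black king on h8.
In check: yes, from the white queen on h7.
King squares — g7: attacked by Qh7; h7: attacked by Nf8; g8: attacked by Qh7.
Legal moves for Black: none.
In check with no legal moves → checkmate.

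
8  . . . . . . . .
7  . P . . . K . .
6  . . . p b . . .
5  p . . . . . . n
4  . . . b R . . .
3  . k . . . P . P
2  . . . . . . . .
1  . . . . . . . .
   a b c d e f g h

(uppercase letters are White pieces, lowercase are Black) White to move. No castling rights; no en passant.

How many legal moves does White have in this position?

6

White to move; king on f7.
In check: yes, from the black bishop on e6.
Legal moves: Kf8, Ke8, Ke7, Kg6, Kxe6, Rxe6.
Count: 6.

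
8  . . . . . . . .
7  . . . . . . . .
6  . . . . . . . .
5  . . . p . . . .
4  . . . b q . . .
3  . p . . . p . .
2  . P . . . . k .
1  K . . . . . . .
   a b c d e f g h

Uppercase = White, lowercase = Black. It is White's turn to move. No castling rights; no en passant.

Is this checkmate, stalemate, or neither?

stalemate

White to move; white king on a1.
In check: no.
King squares — b1: attacked by Qe4; a2: attacked by Pb3; b2: own pawn.
Legal moves for White: none.
Not in check and no legal moves → stalemate.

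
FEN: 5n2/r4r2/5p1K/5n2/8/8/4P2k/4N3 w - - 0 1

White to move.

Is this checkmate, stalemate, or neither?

White to move; white king on h6.
In check: yes, from the black knight on f5.
King squares — g5: attacked by Pf6; h5: available; g6: attacked by Nf8; g7: attacked by Nf5; h7: attacked by Rf7.
Legal moves for White: Kh5.
White is in check but has 1 legal move → neither.

neither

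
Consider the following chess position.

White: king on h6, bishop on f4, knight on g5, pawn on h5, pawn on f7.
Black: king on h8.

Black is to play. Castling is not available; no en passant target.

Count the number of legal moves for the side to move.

0

Black to move; king on h8.
In check: no.
Legal moves: none.
Count: 0.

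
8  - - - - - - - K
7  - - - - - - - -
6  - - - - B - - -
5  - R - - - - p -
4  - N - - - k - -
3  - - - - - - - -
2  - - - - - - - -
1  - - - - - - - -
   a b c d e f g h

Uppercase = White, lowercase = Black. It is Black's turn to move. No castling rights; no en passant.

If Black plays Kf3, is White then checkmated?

After Kf3: white king on h8; in check: no.
White is not in check, so this cannot be checkmate.

no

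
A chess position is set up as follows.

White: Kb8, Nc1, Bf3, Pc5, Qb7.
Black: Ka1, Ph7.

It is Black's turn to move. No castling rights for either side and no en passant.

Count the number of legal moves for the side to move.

2

Black to move; king on a1.
In check: no.
Legal moves: h6, h5.
Count: 2.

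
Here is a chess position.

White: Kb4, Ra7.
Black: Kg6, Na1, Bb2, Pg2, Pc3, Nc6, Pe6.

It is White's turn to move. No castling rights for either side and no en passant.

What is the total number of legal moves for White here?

4

White to move; king on b4.
In check: yes, from the black knight on c6.
Legal moves: Kc5, Kb5, Kc4, Ka4.
Count: 4.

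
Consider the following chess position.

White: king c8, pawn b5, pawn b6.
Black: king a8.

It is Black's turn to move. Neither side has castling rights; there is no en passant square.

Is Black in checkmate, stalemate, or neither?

Black to move; black king on a8.
In check: no.
King squares — a7: attacked by Pb6; b7: attacked by Kc8; b8: attacked by Kc8.
Legal moves for Black: none.
Not in check and no legal moves → stalemate.

stalemate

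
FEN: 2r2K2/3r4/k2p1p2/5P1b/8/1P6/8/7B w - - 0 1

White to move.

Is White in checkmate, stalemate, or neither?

checkmate

White to move; white king on f8.
In check: yes, from the black rook on c8.
King squares — e7: attacked by Rd7; f7: attacked by Bh5; g7: attacked by Rd7; e8: attacked by Bh5; g8: attacked by Rc8.
Legal moves for White: none.
In check with no legal moves → checkmate.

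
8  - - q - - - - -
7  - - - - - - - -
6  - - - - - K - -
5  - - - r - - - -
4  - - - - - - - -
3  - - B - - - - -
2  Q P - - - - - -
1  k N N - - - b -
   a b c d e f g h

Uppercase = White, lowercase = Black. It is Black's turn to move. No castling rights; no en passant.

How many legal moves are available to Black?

0

Black to move; king on a1.
In check: yes, from the white queen on a2.
Legal moves: none.
Count: 0.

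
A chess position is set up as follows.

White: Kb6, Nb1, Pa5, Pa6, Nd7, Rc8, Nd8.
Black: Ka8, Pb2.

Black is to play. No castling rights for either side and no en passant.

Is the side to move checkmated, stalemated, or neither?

checkmate

Black to move; black king on a8.
In check: yes, from the white rook on c8.
King squares — a7: attacked by Kb6; b7: attacked by Pa6; b8: attacked by Nd7.
Legal moves for Black: none.
In check with no legal moves → checkmate.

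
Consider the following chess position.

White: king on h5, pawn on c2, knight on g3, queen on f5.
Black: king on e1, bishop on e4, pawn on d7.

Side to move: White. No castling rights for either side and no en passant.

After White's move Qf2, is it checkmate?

After Qf2: black king on e1; in check: yes, from the white queen on f2.
Black has 2 legal replies: Kxf2, Kd1.
In check but a legal move exists → not checkmate.

no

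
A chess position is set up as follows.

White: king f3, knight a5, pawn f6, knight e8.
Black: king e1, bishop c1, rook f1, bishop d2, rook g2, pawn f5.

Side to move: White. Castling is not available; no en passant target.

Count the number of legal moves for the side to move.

White to move; king on f3.
In check: yes, from the black rook on f1.
Legal moves: Kxg2.
Count: 1.

1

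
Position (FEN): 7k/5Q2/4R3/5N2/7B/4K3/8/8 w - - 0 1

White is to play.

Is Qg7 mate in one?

After Qg7: black king on h8; in check: yes, from the white queen on g7.
King squares — g7: attacked by Nf5; h7: attacked by Qg7; g8: attacked by Qg7.
Black has no legal moves → checkmate.

yes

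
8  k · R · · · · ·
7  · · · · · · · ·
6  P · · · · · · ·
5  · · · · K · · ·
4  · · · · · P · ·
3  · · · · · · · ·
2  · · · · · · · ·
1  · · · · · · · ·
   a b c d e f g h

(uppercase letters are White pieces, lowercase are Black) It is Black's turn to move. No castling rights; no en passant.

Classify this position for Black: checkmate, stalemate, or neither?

Black to move; black king on a8.
In check: yes, from the white rook on c8.
Legal moves for Black: Ka7.
Black is in check but has 1 legal move → neither.

neither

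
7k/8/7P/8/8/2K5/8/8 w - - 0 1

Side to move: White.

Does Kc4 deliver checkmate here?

no

After Kc4: black king on h8; in check: no.
Black is not in check, so this cannot be checkmate.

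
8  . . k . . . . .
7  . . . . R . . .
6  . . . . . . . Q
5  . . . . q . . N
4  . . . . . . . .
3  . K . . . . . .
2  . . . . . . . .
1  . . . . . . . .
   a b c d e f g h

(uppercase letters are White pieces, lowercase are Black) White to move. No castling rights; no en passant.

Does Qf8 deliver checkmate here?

After Qf8: black king on c8; in check: yes, from the white queen on f8.
King squares — b7: attacked by Re7; c7: attacked by Re7; d7: attacked by Re7; b8: attacked by Qf8; d8: attacked by Qf8.
Black has no legal moves → checkmate.

yes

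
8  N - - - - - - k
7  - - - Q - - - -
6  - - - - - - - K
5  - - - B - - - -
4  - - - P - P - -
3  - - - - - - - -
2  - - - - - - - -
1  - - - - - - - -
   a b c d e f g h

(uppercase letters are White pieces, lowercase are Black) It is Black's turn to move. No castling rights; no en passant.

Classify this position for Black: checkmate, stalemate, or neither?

stalemate

Black to move; black king on h8.
In check: no.
King squares — g7: attacked by Kh6; h7: attacked by Kh6; g8: attacked by Bd5.
Legal moves for Black: none.
Not in check and no legal moves → stalemate.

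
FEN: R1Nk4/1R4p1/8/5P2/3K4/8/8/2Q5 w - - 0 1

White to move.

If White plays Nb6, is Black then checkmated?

yes

After Nb6: black king on d8; in check: yes, from the white rook on a8.
King squares — c7: attacked by Qc1; d7: attacked by Nb6; e7: attacked by Rb7; c8: attacked by Qc1; e8: attacked by Ra8.
Black has no legal moves → checkmate.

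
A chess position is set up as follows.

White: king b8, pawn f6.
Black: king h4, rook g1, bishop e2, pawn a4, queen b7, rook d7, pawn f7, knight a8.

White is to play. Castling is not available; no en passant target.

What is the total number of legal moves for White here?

0

White to move; king on b8.
In check: yes, from the black queen on b7.
Legal moves: none.
Count: 0.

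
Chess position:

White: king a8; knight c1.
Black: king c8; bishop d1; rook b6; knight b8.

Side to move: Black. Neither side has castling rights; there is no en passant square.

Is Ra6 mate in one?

yes

After Ra6: white king on a8; in check: yes, from the black rook on a6.
King squares — a7: attacked by Ra6; b7: attacked by Kc8; b8: attacked by Kc8.
White has no legal moves → checkmate.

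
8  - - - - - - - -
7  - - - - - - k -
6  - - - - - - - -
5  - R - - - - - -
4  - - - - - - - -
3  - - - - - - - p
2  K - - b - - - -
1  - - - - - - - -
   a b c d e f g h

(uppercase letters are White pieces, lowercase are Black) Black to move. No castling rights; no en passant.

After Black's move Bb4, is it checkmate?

no

After Bb4: white king on a2; in check: no.
White is not in check, so this cannot be checkmate.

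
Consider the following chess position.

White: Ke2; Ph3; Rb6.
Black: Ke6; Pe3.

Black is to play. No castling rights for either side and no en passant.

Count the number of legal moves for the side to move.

Black to move; king on e6.
In check: yes, from the white rook on b6.
Legal moves: Kf7, Ke7, Kd7, Kf5, Ke5, Kd5.
Count: 6.

6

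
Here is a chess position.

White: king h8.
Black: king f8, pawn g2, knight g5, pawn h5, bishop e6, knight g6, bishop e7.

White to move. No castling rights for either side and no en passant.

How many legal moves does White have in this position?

0

White to move; king on h8.
In check: yes, from the black knight on g6.
Legal moves: none.
Count: 0.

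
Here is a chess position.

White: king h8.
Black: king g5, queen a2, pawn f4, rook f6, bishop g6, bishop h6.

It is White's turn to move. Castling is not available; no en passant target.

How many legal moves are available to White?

White to move; king on h8.
In check: no.
Legal moves: none.
Count: 0.

0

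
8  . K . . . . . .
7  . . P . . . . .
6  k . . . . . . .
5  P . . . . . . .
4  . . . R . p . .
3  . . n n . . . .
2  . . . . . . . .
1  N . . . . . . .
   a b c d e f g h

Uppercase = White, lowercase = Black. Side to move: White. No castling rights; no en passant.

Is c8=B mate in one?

After c8=B: black king on a6; in check: yes, from the white bishop on c8.
Black has 2 legal replies: Kb5, Kxa5.
In check but a legal move exists → not checkmate.

no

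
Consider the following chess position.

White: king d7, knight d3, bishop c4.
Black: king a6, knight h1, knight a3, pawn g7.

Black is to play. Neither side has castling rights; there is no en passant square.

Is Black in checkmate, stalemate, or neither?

Black to move; black king on a6.
In check: yes, from the white bishop on c4.
Legal moves for Black: Kb7, Ka7, Kb6, Ka5, Nb5, Nxc4.
Black is in check but has 6 legal moves → neither.

neither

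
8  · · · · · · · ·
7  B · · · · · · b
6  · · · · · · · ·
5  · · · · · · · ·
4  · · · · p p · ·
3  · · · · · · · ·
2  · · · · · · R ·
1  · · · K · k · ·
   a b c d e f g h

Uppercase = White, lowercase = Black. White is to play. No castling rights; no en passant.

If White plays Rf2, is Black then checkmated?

After Rf2: black king on f1; in check: yes, from the white rook on f2.
Black has 1 legal reply: Kg1.
In check but a legal move exists → not checkmate.

no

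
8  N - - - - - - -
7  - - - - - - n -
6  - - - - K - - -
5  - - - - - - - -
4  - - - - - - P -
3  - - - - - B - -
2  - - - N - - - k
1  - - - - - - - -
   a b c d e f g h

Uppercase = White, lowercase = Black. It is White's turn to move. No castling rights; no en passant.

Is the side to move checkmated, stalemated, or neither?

neither

White to move; white king on e6.
In check: yes, from the black knight on g7.
Legal moves for White: Kf7, Ke7, Kd7, Kf6, Kd6, Ke5, Kd5.
White is in check but has 7 legal moves → neither.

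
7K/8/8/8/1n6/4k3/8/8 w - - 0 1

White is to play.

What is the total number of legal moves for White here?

White to move; king on h8.
In check: no.
Legal moves: Kg8, Kh7, Kg7.
Count: 3.

3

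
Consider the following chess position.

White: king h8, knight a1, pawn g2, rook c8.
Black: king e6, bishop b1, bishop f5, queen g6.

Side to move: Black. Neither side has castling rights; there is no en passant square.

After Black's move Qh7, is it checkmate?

yes

After Qh7: white king on h8; in check: yes, from the black queen on h7.
King squares — g7: attacked by Qh7; h7: attacked by Bf5; g8: attacked by Qh7.
White has no legal moves → checkmate.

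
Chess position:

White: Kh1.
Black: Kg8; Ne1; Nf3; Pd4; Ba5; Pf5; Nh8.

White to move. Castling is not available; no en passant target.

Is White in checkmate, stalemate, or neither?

White to move; white king on h1.
In check: no.
King squares — g1: attacked by Nf3; g2: attacked by Ne1; h2: attacked by Nf3.
Legal moves for White: none.
Not in check and no legal moves → stalemate.

stalemate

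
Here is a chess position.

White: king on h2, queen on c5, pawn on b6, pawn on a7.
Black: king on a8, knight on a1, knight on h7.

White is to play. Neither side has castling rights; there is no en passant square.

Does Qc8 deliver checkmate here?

After Qc8: black king on a8; in check: yes, from the white queen on c8.
King squares — a7: attacked by Pb6; b7: attacked by Qc8; b8: attacked by Pa7.
Black has no legal moves → checkmate.

yes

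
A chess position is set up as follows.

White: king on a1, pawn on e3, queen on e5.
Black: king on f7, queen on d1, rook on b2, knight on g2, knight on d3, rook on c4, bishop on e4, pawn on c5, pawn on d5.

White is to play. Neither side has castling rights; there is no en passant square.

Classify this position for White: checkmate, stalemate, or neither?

White to move; white king on a1.
In check: yes, from the black queen on d1.
King squares — b1: attacked by Qd1; a2: attacked by Rb2; b2: attacked by Nd3.
Legal moves for White: none.
In check with no legal moves → checkmate.

checkmate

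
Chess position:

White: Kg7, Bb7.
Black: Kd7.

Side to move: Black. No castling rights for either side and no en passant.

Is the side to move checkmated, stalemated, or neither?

neither

Black to move; black king on d7.
In check: no.
Legal moves for Black: Ke8, Kd8, Ke7, Kc7, Ke6, Kd6.
Black has 6 legal moves and is not in check → neither.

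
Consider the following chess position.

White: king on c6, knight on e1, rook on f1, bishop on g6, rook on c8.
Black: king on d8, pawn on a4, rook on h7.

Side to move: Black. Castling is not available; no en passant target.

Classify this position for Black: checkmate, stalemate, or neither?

neither

Black to move; black king on d8.
In check: yes, from the white rook on c8.
Legal moves for Black: Kxc8, Ke7.
Black is in check but has 2 legal moves → neither.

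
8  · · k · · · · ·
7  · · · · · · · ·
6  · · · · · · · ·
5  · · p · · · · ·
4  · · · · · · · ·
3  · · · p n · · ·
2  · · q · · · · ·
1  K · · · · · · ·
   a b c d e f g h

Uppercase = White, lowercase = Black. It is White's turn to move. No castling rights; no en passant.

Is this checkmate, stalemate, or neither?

White to move; white king on a1.
In check: no.
King squares — b1: attacked by Qc2; a2: attacked by Qc2; b2: attacked by Qc2.
Legal moves for White: none.
Not in check and no legal moves → stalemate.

stalemate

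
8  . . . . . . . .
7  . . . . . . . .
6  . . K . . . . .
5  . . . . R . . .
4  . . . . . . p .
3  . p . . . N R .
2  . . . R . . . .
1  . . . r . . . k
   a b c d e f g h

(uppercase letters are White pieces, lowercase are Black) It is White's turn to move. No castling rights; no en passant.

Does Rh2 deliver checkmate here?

yes

After Rh2: black king on h1; in check: yes, from the white rook on h2.
King squares — g1: attacked by Nf3; g2: attacked by Rh2; h2: attacked by Nf3.
Black has no legal moves → checkmate.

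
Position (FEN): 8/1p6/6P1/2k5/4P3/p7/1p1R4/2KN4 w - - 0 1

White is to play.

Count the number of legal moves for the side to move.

4

White to move; king on c1.
In check: yes, from the black pawn on b2.
Legal moves: Kc2, Kb1, Rxb2, Nxb2.
Count: 4.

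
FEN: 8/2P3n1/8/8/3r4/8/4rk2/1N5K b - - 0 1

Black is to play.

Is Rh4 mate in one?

After Rh4: white king on h1; in check: yes, from the black rook on h4.
King squares — g1: attacked by Kf2; g2: attacked by Kf2; h2: attacked by Rh4.
White has no legal moves → checkmate.

yes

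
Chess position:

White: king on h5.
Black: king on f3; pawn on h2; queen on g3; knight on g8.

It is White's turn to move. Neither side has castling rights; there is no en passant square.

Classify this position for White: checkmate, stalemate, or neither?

White to move; white king on h5.
In check: no.
King squares — g4: attacked by Kf3; h4: attacked by Qg3; g5: attacked by Qg3; g6: attacked by Qg3; h6: attacked by Ng8.
Legal moves for White: none.
Not in check and no legal moves → stalemate.

stalemate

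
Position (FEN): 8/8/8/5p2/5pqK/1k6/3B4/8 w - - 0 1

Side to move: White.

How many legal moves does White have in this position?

0

White to move; king on h4.
In check: yes, from the black queen on g4.
Legal moves: none.
Count: 0.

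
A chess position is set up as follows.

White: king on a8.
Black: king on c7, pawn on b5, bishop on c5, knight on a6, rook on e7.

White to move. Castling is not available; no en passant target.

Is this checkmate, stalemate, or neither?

White to move; white king on a8.
In check: no.
King squares — a7: attacked by Bc5; b7: attacked by Kc7; b8: attacked by Na6.
Legal moves for White: none.
Not in check and no legal moves → stalemate.

stalemate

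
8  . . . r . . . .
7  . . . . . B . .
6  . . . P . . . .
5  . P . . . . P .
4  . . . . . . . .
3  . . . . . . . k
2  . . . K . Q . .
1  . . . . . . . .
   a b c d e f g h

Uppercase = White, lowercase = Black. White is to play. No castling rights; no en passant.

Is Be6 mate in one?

yes

After Be6: black king on h3; in check: yes, from the white bishop on e6.
King squares — g2: attacked by Qf2; h2: attacked by Qf2; g3: attacked by Qf2; g4: attacked by Be6; h4: attacked by Qf2.
Black has no legal moves → checkmate.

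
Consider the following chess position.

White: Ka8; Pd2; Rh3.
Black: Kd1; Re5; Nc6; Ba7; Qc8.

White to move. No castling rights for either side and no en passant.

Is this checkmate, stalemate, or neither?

checkmate

White to move; white king on a8.
In check: yes, from the black queen on c8.
King squares — a7: attacked by Nc6; b7: attacked by Qc8; b8: attacked by Nc6.
Legal moves for White: none.
In check with no legal moves → checkmate.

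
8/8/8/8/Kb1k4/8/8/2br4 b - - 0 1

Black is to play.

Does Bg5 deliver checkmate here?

After Bg5: white king on a4; in check: no.
White is not in check, so this cannot be checkmate.

no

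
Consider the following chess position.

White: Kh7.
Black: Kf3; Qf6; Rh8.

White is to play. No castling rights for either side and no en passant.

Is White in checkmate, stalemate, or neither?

checkmate

White to move; white king on h7.
In check: yes, from the black rook on h8.
King squares — g6: attacked by Qf6; h6: attacked by Qf6; g7: attacked by Qf6; g8: attacked by Rh8; h8: attacked by Qf6.
Legal moves for White: none.
In check with no legal moves → checkmate.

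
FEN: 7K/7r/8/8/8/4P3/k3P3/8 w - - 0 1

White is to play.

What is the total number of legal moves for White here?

2

White to move; king on h8.
In check: yes, from the black rook on h7.
Legal moves: Kg8, Kxh7.
Count: 2.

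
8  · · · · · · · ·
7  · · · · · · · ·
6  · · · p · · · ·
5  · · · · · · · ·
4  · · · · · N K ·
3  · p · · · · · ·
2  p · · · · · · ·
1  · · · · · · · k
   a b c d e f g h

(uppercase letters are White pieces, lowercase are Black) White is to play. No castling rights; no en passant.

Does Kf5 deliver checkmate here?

After Kf5: black king on h1; in check: no.
Black is not in check, so this cannot be checkmate.

no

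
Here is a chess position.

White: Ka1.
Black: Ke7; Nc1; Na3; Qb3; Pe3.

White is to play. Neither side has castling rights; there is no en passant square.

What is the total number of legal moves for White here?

White to move; king on a1.
In check: no.
Legal moves: none.
Count: 0.

0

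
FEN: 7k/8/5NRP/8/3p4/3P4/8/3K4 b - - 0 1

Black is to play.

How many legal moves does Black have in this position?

0

Black to move; king on h8.
In check: no.
Legal moves: none.
Count: 0.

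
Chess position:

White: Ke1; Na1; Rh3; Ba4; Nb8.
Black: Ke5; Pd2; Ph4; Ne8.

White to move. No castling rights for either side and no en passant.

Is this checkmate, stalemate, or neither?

neither

White to move; white king on e1.
In check: yes, from the black pawn on d2.
Legal moves for White: Kf2, Ke2, Kxd2, Kf1, Kd1.
White is in check but has 5 legal moves → neither.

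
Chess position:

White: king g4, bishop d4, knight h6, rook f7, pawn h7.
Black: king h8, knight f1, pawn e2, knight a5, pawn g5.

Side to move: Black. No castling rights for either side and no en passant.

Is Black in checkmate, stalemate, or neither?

checkmate

Black to move; black king on h8.
In check: yes, from the white bishop on d4.
King squares — g7: attacked by Bd4; h7: attacked by Rf7; g8: attacked by Nh6.
Legal moves for Black: none.
In check with no legal moves → checkmate.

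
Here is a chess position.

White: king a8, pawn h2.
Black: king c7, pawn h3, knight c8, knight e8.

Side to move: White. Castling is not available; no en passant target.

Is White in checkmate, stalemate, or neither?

White to move; white king on a8.
In check: no.
King squares — a7: attacked by Nc8; b7: attacked by Kc7; b8: attacked by Kc7.
Legal moves for White: none.
Not in check and no legal moves → stalemate.

stalemate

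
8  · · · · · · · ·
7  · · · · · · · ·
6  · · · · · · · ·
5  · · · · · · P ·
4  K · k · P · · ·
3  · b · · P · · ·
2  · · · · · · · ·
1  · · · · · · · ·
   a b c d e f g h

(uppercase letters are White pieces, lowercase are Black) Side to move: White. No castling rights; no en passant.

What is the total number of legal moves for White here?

2

White to move; king on a4.
In check: yes, from the black bishop on b3.
Legal moves: Ka5, Ka3.
Count: 2.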